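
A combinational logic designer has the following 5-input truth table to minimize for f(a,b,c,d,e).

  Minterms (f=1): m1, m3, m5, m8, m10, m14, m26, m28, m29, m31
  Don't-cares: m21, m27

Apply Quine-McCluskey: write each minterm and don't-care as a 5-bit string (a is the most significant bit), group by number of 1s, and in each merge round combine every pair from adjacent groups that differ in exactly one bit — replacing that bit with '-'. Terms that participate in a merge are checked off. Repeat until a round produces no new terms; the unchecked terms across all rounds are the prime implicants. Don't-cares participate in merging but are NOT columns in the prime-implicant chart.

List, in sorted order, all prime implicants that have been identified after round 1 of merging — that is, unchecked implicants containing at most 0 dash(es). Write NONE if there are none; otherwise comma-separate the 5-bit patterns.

[col 0] 00001*, 00011*, 00101*, 01000*, 01010*, 01110*, 10101*, 11010*, 11011*, 11100*, 11101*, 11111*
[col 1] -0101, -1010, 00-01, 000-1, 01-10, 010-0, 1-101, 11-11, 1101-, 111-1, 1110-
Prime implicants: -0101, -1010, 00-01, 000-1, 01-10, 010-0, 1-101, 11-11, 1101-, 111-1, 1110-

NONE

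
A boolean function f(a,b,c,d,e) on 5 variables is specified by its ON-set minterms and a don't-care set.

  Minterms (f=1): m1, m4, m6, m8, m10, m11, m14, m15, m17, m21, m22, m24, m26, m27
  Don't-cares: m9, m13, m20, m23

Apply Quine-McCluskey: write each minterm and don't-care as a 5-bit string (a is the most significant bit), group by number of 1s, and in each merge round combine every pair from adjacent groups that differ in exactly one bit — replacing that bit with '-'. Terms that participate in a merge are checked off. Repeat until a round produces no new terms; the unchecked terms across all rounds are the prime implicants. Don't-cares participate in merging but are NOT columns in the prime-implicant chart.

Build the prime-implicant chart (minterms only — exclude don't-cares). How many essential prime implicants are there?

3

size-2^0 implicants → 00001(✓)  00100(✓)  00110(✓)  01000(✓)  01001(✓)  01010(✓)  01011(✓)  01101(✓)  01110(✓)  01111(✓)  10001(✓)  10100(✓)  10101(✓)  10110(✓)  10111(✓)  11000(✓)  11010(✓)  11011(✓)
size-2^1 implicants → -0001  -0100(✓)  -0110(✓)  -1000(✓)  -1010(✓)  -1011(✓)  0-001  0-110  001-0(✓)  01-01(✓)  01-10(✓)  01-11(✓)  010-0(✓)  010-1(✓)  0100-(✓)  0101-(✓)  011-1(✓)  0111-(✓)  10-01  101-0(✓)  101-1(✓)  1010-(✓)  1011-(✓)  110-0(✓)  1101-(✓)
size-2^2 implicants → -01-0  -10-0  -101-  01--1  01-1-  010--  101--
Unchecked terms (primes): -0001, -01-0, -10-0, -101-, 0-001, 0-110, 01--1, 01-1-, 010--, 10-01, 101--
Minterm coverage:
  m1 ⊆ -0001,0-001
  m4 ⊆ -01-0 [E]
  m6 ⊆ -01-0,0-110
  m8 ⊆ -10-0,010--
  m10 ⊆ -10-0,-101-,01-1-,010--
  m11 ⊆ -101-,01--1,01-1-,010--
  m14 ⊆ 0-110,01-1-
  m15 ⊆ 01--1,01-1-
  m17 ⊆ -0001,10-01
  m21 ⊆ 10-01,101--
  m22 ⊆ -01-0,101--
  m24 ⊆ -10-0 [E]
  m26 ⊆ -10-0,-101-
  m27 ⊆ -101- [E]
E = {-01-0, -10-0, -101-}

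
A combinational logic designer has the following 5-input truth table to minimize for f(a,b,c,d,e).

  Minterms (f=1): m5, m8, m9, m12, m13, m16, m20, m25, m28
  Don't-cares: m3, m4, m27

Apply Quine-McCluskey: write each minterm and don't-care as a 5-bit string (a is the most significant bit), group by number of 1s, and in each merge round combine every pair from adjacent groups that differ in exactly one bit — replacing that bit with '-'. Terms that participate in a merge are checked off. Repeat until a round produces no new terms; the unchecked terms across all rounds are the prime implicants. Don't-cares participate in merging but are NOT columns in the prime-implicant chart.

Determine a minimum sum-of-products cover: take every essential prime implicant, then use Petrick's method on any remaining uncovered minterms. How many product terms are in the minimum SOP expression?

5

[col 0] 00011, 00100*, 00101*, 01000*, 01001*, 01100*, 01101*, 10000*, 10100*, 11001*, 11011*, 11100*
[col 1] -0100*, -1001, -1100*, 0-100*, 0-101*, 0010-*, 01-00*, 01-01*, 0100-*, 0110-*, 1-100*, 10-00, 110-1
[col 2] --100, 0-10-, 01-0-
Prime implicants: --100, -1001, 0-10-, 00011, 01-0-, 10-00, 110-1
PI chart (minterm → PIs covering it):
  5 | 0-10-  (sole → essential)
  8 | 01-0-  (sole → essential)
  9 | -1001,01-0-
  12 | --100,0-10-,01-0-
  13 | 0-10-,01-0-
  16 | 10-00  (sole → essential)
  20 | --100,10-00
  25 | -1001,110-1
  28 | --100  (sole → essential)
Essential prime implicants: --100, 0-10-, 01-0-, 10-00
Petrick residual → -1001
Minimum SOP uses 5 PIs: cd'e' + bc'd'e + a'cd' + a'bd' + ab'd'e'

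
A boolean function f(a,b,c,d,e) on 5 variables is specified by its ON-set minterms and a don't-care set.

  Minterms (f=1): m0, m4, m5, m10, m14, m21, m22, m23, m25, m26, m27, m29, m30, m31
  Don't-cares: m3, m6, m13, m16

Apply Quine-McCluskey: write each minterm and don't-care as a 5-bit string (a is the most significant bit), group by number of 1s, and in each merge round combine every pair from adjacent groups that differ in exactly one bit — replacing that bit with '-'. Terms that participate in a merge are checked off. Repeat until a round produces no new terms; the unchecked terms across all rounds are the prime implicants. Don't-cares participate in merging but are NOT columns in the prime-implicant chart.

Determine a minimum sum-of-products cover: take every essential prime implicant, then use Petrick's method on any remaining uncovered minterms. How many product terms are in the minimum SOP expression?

5

Round 0: 00000✓ 00011 00100✓ 00101✓ 00110✓ 01010✓ 01101✓ 01110✓ 10000✓ 10101✓ 10110✓ 10111✓ 11001✓ 11010✓ 11011✓ 11101✓ 11110✓ 11111✓
Round 1: -0000 -0101✓ -0110✓ -1010✓ -1101✓ -1110✓ 0-101✓ 0-110✓ 00-00 001-0 0010- 01-10✓ 1-101✓ 1-110✓ 1-111✓ 101-1✓ 1011-✓ 11-01✓ 11-10✓ 11-11✓ 110-1✓ 1101-✓ 111-1✓ 1111-✓
Round 2: --101 --110 -1-10 1-1-1 1-11- 11--1 11-1-
PIs = {--101, --110, -0000, -1-10, 00-00, 00011, 001-0, 0010-, 1-1-1, 1-11-, 11--1, 11-1-}
Coverage chart:
  m0: -0000,00-00
  m4: 00-00,001-0,0010-
  m5: --101,0010-
  m10: -1-10 ←essential
  m14: --110,-1-10
  m21: --101,1-1-1
  m22: --110,1-11-
  m23: 1-1-1,1-11-
  m25: 11--1 ←essential
  m26: -1-10,11-1-
  m27: 11--1,11-1-
  m29: --101,1-1-1,11--1
  m30: --110,-1-10,1-11-,11-1-
  m31: 1-1-1,1-11-,11--1,11-1-
Essential: -1-10, 11--1
Petrick residual → --101, 00-00, 1-11-
Min cover (5 terms): cd'e + bde' + a'b'd'e' + acd + abe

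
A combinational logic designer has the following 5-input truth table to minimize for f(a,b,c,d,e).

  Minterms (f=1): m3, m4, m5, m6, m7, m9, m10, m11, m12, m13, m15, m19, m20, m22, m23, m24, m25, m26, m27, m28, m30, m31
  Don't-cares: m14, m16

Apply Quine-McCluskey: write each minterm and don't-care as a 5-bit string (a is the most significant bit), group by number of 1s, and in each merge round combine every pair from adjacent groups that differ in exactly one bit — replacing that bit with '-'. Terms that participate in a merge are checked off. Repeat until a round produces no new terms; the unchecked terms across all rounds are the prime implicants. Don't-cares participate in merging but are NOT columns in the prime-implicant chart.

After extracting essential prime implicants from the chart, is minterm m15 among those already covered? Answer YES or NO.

Round 0: 00011✓ 00100✓ 00101✓ 00110✓ 00111✓ 01001✓ 01010✓ 01011✓ 01100✓ 01101✓ 01110✓ 01111✓ 10000✓ 10011✓ 10100✓ 10110✓ 10111✓ 11000✓ 11001✓ 11010✓ 11011✓ 11100✓ 11110✓ 11111✓
Round 1: -0011✓ -0100✓ -0110✓ -0111✓ -1001✓ -1010✓ -1011✓ -1100✓ -1110✓ -1111✓ 0-011✓ 0-100✓ 0-101✓ 0-110✓ 0-111✓ 00-11✓ 001-0✓ 001-1✓ 0010-✓ 0011-✓ 01-01✓ 01-10✓ 01-11✓ 010-1✓ 0101-✓ 011-0✓ 011-1✓ 0110-✓ 0111-✓ 1-000✓ 1-011✓ 1-100✓ 1-110✓ 1-111✓ 10-00✓ 10-11✓ 101-0✓ 1011-✓ 11-00✓ 11-10✓ 11-11✓ 110-0✓ 110-1✓ 1100-✓ 1101-✓ 111-0✓ 1111-✓
Round 2: --011✓ --100✓ --110✓ --111✓ -0-11✓ -01-0✓ -011-✓ -1-10✓ -1-11✓ -10-1 -101-✓ -11-0✓ -111-✓ 0--11✓ 0-1-0✓ 0-1-1✓ 0-10-✓ 0-11-✓ 001--✓ 01--1 01-1-✓ 011--✓ 1--00 1--11✓ 1-1-0✓ 1-11-✓ 11--0 11-1-✓ 110--
Round 3: ---11 --1-0 --11- -1-1- 0-1--
PIs = {---11, --1-0, --11-, -1-1-, -10-1, 0-1--, 01--1, 1--00, 11--0, 110--}
Coverage chart:
  m3: ---11 ←essential
  m4: --1-0,0-1--
  m5: 0-1-- ←essential
  m6: --1-0,--11-,0-1--
  m7: ---11,--11-,0-1--
  m9: -10-1,01--1
  m10: -1-1- ←essential
  m11: ---11,-1-1-,-10-1,01--1
  m12: --1-0,0-1--
  m13: 0-1--,01--1
  m15: ---11,--11-,-1-1-,0-1--,01--1
  m19: ---11 ←essential
  m20: --1-0,1--00
  m22: --1-0,--11-
  m23: ---11,--11-
  m24: 1--00,11--0,110--
  m25: -10-1,110--
  m26: -1-1-,11--0,110--
  m27: ---11,-1-1-,-10-1,110--
  m28: --1-0,1--00,11--0
  m30: --1-0,--11-,-1-1-,11--0
  m31: ---11,--11-,-1-1-
Essential: ---11, -1-1-, 0-1--

YES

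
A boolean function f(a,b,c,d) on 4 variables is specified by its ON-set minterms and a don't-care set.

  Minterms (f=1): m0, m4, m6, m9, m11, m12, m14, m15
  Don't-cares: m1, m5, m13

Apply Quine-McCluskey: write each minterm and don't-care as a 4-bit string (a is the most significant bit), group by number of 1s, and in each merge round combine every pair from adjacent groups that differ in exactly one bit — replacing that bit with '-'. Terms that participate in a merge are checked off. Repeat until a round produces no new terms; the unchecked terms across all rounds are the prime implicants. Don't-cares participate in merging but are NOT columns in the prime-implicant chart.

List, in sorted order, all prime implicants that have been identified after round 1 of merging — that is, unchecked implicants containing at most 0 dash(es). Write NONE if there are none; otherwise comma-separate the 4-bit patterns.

[col 0] 0000*, 0001*, 0100*, 0101*, 0110*, 1001*, 1011*, 1100*, 1101*, 1110*, 1111*
[col 1] -001*, -100*, -101*, -110*, 0-00*, 0-01*, 000-*, 01-0*, 010-*, 1-01*, 1-11*, 10-1*, 11-0*, 11-1*, 110-*, 111-*
[col 2] --01, -1-0, -10-, 0-0-, 1--1, 11--
Prime implicants: --01, -1-0, -10-, 0-0-, 1--1, 11--

NONE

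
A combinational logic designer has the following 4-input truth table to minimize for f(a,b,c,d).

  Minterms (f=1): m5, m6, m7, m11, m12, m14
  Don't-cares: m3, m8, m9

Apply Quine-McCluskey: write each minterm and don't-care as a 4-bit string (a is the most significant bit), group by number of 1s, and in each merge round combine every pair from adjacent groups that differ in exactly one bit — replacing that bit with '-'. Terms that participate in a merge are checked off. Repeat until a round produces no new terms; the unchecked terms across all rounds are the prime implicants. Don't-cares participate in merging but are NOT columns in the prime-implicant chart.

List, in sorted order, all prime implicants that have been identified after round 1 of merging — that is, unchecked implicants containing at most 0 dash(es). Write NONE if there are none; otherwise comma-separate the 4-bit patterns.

Round 0: 0011✓ 0101✓ 0110✓ 0111✓ 1000✓ 1001✓ 1011✓ 1100✓ 1110✓
Round 1: -011 -110 0-11 01-1 011- 1-00 10-1 100- 11-0
PIs = {-011, -110, 0-11, 01-1, 011-, 1-00, 10-1, 100-, 11-0}

NONE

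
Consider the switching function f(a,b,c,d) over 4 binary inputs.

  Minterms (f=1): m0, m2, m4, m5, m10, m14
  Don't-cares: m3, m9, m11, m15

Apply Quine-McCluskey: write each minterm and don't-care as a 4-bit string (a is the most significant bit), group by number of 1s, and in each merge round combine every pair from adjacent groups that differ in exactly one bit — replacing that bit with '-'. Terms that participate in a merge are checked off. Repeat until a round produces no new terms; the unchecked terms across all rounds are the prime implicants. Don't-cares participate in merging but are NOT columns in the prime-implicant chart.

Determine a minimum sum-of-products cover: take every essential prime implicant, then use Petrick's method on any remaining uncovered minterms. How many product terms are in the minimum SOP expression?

3

[col 0] 0000*, 0010*, 0011*, 0100*, 0101*, 1001*, 1010*, 1011*, 1110*, 1111*
[col 1] -010*, -011*, 0-00, 00-0, 001-*, 010-, 1-10*, 1-11*, 10-1, 101-*, 111-*
[col 2] -01-, 1-1-
Prime implicants: -01-, 0-00, 00-0, 010-, 1-1-, 10-1
PI chart (minterm → PIs covering it):
  0 | 0-00,00-0
  2 | -01-,00-0
  4 | 0-00,010-
  5 | 010-  (sole → essential)
  10 | -01-,1-1-
  14 | 1-1-  (sole → essential)
Essential prime implicants: 010-, 1-1-
Petrick residual → 00-0
Minimum SOP uses 3 PIs: a'b'd' + a'bc' + ac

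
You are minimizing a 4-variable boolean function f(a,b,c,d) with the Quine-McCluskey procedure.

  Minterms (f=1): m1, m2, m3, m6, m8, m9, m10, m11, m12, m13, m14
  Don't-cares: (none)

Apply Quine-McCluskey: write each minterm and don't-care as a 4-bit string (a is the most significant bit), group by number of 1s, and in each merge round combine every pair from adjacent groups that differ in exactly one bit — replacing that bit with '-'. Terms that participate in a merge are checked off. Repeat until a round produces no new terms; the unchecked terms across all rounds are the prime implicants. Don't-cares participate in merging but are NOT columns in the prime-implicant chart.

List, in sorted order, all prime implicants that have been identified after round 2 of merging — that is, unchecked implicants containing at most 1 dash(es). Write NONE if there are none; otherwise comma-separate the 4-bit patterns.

size-2^0 implicants → 0001(✓)  0010(✓)  0011(✓)  0110(✓)  1000(✓)  1001(✓)  1010(✓)  1011(✓)  1100(✓)  1101(✓)  1110(✓)
size-2^1 implicants → -001(✓)  -010(✓)  -011(✓)  -110(✓)  0-10(✓)  00-1(✓)  001-(✓)  1-00(✓)  1-01(✓)  1-10(✓)  10-0(✓)  10-1(✓)  100-(✓)  101-(✓)  11-0(✓)  110-(✓)
size-2^2 implicants → --10  -0-1  -01-  1--0  1-0-  10--
Unchecked terms (primes): --10, -0-1, -01-, 1--0, 1-0-, 10--

NONE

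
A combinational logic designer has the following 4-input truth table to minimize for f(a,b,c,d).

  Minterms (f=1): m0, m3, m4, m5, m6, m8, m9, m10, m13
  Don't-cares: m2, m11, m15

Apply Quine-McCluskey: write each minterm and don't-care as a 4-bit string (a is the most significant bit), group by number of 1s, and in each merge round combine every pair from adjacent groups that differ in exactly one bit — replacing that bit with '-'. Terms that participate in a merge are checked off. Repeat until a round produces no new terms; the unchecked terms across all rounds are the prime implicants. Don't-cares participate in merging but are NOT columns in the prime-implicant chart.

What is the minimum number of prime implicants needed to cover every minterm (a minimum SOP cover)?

4

size-2^0 implicants → 0000(✓)  0010(✓)  0011(✓)  0100(✓)  0101(✓)  0110(✓)  1000(✓)  1001(✓)  1010(✓)  1011(✓)  1101(✓)  1111(✓)
size-2^1 implicants → -000(✓)  -010(✓)  -011(✓)  -101  0-00(✓)  0-10(✓)  00-0(✓)  001-(✓)  01-0(✓)  010-  1-01(✓)  1-11(✓)  10-0(✓)  10-1(✓)  100-(✓)  101-(✓)  11-1(✓)
size-2^2 implicants → -0-0  -01-  0--0  1--1  10--
Unchecked terms (primes): -0-0, -01-, -101, 0--0, 010-, 1--1, 10--
Minterm coverage:
  m0 ⊆ -0-0,0--0
  m3 ⊆ -01- [E]
  m4 ⊆ 0--0,010-
  m5 ⊆ -101,010-
  m6 ⊆ 0--0 [E]
  m8 ⊆ -0-0,10--
  m9 ⊆ 1--1,10--
  m10 ⊆ -0-0,-01-,10--
  m13 ⊆ -101,1--1
E = {-01-, 0--0}
Petrick residual → -101, 10--
Cover = b'c + bc'd + a'd' + ab'  |cover|=4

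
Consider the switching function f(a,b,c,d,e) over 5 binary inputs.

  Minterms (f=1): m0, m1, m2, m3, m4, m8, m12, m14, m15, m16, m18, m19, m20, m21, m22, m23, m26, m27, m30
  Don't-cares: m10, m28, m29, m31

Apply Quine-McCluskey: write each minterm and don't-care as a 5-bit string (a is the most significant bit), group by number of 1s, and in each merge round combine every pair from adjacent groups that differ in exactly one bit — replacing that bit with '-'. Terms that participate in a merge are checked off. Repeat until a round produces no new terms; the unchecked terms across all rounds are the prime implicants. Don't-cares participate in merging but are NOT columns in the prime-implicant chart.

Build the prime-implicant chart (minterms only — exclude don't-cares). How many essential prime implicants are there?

4

size-2^0 implicants → 00000(✓)  00001(✓)  00010(✓)  00011(✓)  00100(✓)  01000(✓)  01010(✓)  01100(✓)  01110(✓)  01111(✓)  10000(✓)  10010(✓)  10011(✓)  10100(✓)  10101(✓)  10110(✓)  10111(✓)  11010(✓)  11011(✓)  11100(✓)  11101(✓)  11110(✓)  11111(✓)
size-2^1 implicants → -0000(✓)  -0010(✓)  -0011(✓)  -0100(✓)  -1010(✓)  -1100(✓)  -1110(✓)  -1111(✓)  0-000(✓)  0-010(✓)  0-100(✓)  00-00(✓)  000-0(✓)  000-1(✓)  0000-(✓)  0001-(✓)  01-00(✓)  01-10(✓)  010-0(✓)  011-0(✓)  0111-(✓)  1-010(✓)  1-011(✓)  1-100(✓)  1-101(✓)  1-110(✓)  1-111(✓)  10-00(✓)  10-10(✓)  10-11(✓)  100-0(✓)  1001-(✓)  101-0(✓)  101-1(✓)  1010-(✓)  1011-(✓)  11-10(✓)  11-11(✓)  1101-(✓)  111-0(✓)  111-1(✓)  1110-(✓)  1111-(✓)
size-2^2 implicants → --010  --100  -0-00  -00-0  -001-  -1-10  -11-0  -111-  0--00  0-0-0  000--  01--0  1--10(✓)  1--11(✓)  1-01-(✓)  1-1-0(✓)  1-1-1(✓)  1-10-(✓)  1-11-(✓)  10--0  10-1-(✓)  101--(✓)  11-1-(✓)  111--(✓)
size-2^3 implicants → 1--1-  1-1--
Unchecked terms (primes): --010, --100, -0-00, -00-0, -001-, -1-10, -11-0, -111-, 0--00, 0-0-0, 000--, 01--0, 1--1-, 1-1--, 10--0
Minterm coverage:
  m0 ⊆ -0-00,-00-0,0--00,0-0-0,000--
  m1 ⊆ 000-- [E]
  m2 ⊆ --010,-00-0,-001-,0-0-0,000--
  m3 ⊆ -001-,000--
  m4 ⊆ --100,-0-00,0--00
  m8 ⊆ 0--00,0-0-0,01--0
  m12 ⊆ --100,-11-0,0--00,01--0
  m14 ⊆ -1-10,-11-0,-111-,01--0
  m15 ⊆ -111- [E]
  m16 ⊆ -0-00,-00-0,10--0
  m18 ⊆ --010,-00-0,-001-,1--1-,10--0
  m19 ⊆ -001-,1--1-
  m20 ⊆ --100,-0-00,1-1--,10--0
  m21 ⊆ 1-1-- [E]
  m22 ⊆ 1--1-,1-1--,10--0
  m23 ⊆ 1--1-,1-1--
  m26 ⊆ --010,-1-10,1--1-
  m27 ⊆ 1--1- [E]
  m30 ⊆ -1-10,-11-0,-111-,1--1-,1-1--
E = {-111-, 000--, 1--1-, 1-1--}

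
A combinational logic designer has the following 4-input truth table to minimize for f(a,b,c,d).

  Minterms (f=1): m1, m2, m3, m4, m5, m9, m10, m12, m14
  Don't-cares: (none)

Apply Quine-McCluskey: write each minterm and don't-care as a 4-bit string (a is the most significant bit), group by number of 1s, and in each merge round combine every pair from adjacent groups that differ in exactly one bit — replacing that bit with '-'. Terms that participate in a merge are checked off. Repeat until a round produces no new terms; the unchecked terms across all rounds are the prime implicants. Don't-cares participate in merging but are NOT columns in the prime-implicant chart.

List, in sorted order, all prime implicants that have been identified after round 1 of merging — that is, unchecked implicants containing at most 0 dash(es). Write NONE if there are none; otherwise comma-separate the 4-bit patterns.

size-2^0 implicants → 0001(✓)  0010(✓)  0011(✓)  0100(✓)  0101(✓)  1001(✓)  1010(✓)  1100(✓)  1110(✓)
size-2^1 implicants → -001  -010  -100  0-01  00-1  001-  010-  1-10  11-0
Unchecked terms (primes): -001, -010, -100, 0-01, 00-1, 001-, 010-, 1-10, 11-0

NONE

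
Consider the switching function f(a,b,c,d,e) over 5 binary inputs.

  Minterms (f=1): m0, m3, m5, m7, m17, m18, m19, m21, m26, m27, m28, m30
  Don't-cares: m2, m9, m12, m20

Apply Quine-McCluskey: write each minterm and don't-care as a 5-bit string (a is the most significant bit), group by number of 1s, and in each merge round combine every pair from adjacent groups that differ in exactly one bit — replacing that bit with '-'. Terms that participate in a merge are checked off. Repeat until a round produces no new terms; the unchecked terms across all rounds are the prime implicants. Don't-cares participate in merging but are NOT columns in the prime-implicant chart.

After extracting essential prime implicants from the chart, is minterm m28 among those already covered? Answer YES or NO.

NO

size-2^0 implicants → 00000(✓)  00010(✓)  00011(✓)  00101(✓)  00111(✓)  01001  01100(✓)  10001(✓)  10010(✓)  10011(✓)  10100(✓)  10101(✓)  11010(✓)  11011(✓)  11100(✓)  11110(✓)
size-2^1 implicants → -0010(✓)  -0011(✓)  -0101  -1100  00-11  000-0  0001-(✓)  001-1  1-010(✓)  1-011(✓)  1-100  10-01  100-1  1001-(✓)  1010-  11-10  1101-(✓)  111-0
size-2^2 implicants → -001-  1-01-
Unchecked terms (primes): -001-, -0101, -1100, 00-11, 000-0, 001-1, 01001, 1-01-, 1-100, 10-01, 100-1, 1010-, 11-10, 111-0
Minterm coverage:
  m0 ⊆ 000-0 [E]
  m3 ⊆ -001-,00-11
  m5 ⊆ -0101,001-1
  m7 ⊆ 00-11,001-1
  m17 ⊆ 10-01,100-1
  m18 ⊆ -001-,1-01-
  m19 ⊆ -001-,1-01-,100-1
  m21 ⊆ -0101,10-01,1010-
  m26 ⊆ 1-01-,11-10
  m27 ⊆ 1-01- [E]
  m28 ⊆ -1100,1-100,111-0
  m30 ⊆ 11-10,111-0
E = {000-0, 1-01-}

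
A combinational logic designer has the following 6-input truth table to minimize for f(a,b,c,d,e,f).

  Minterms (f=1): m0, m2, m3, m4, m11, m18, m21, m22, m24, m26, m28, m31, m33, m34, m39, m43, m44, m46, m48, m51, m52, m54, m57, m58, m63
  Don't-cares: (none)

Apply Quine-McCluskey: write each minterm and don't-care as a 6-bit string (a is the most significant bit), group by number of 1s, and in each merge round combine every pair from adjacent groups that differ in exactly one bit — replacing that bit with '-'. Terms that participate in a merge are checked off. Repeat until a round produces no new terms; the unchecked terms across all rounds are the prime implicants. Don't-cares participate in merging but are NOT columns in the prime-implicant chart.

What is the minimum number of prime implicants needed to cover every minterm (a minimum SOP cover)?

16

Round 0: 000000✓ 000010✓ 000011✓ 000100✓ 001011✓ 010010✓ 010101 010110✓ 011000✓ 011010✓ 011100✓ 011111✓ 100001 100010✓ 100111 101011✓ 101100✓ 101110✓ 110000✓ 110011 110100✓ 110110✓ 111001 111010✓ 111111✓
Round 1: -00010 -01011 -10110 -11010 -11111 0-0010 00-011 000-00 0000-0 00001- 01-010 010-10 011-00 0110-0 1011-0 110-00 1101-0
PIs = {-00010, -01011, -10110, -11010, -11111, 0-0010, 00-011, 000-00, 0000-0, 00001-, 01-010, 010-10, 010101, 011-00, 0110-0, 100001, 100111, 1011-0, 110-00, 110011, 1101-0, 111001}
Coverage chart:
  m0: 000-00,0000-0
  m2: -00010,0-0010,0000-0,00001-
  m3: 00-011,00001-
  m4: 000-00 ←essential
  m11: -01011,00-011
  m18: 0-0010,01-010,010-10
  m21: 010101 ←essential
  m22: -10110,010-10
  m24: 011-00,0110-0
  m26: -11010,01-010,0110-0
  m28: 011-00 ←essential
  m31: -11111 ←essential
  m33: 100001 ←essential
  m34: -00010 ←essential
  m39: 100111 ←essential
  m43: -01011 ←essential
  m44: 1011-0 ←essential
  m46: 1011-0 ←essential
  m48: 110-00 ←essential
  m51: 110011 ←essential
  m52: 110-00,1101-0
  m54: -10110,1101-0
  m57: 111001 ←essential
  m58: -11010 ←essential
  m63: -11111 ←essential
Essential: -00010, -01011, -11010, -11111, 000-00, 010101, 011-00, 100001, 100111, 1011-0, 110-00, 110011, 111001
Petrick residual → -10110, 0-0010, 00-011
Min cover (16 terms): b'c'd'ef' + b'cd'ef + bc'def' + bcd'ef' + bcdef + a'c'd'ef' + a'b'd'ef + a'b'c'e'f' + a'bc'de'f + a'bce'f' + ab'c'd'e'f + ab'c'def + ab'cdf' + abc'e'f' + abc'd'ef + abcd'e'f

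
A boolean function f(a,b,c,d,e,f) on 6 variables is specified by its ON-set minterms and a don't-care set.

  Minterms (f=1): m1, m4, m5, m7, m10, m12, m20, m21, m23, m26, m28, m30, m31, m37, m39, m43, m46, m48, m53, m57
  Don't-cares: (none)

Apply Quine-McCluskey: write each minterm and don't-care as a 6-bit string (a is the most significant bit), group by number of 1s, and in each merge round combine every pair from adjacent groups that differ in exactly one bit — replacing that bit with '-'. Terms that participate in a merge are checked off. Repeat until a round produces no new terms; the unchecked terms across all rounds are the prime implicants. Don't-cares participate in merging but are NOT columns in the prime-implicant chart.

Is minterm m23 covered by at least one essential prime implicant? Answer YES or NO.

NO

size-2^0 implicants → 000001(✓)  000100(✓)  000101(✓)  000111(✓)  001010(✓)  001100(✓)  010100(✓)  010101(✓)  010111(✓)  011010(✓)  011100(✓)  011110(✓)  011111(✓)  100101(✓)  100111(✓)  101011  101110  110000  110101(✓)  111001
size-2^1 implicants → -00101(✓)  -00111(✓)  -10101(✓)  0-0100(✓)  0-0101(✓)  0-0111(✓)  0-1010  0-1100(✓)  00-100(✓)  000-01  0001-1(✓)  00010-(✓)  01-100(✓)  01-111  0101-1(✓)  01010-(✓)  011-10  0111-0  01111-  1-0101(✓)  1001-1(✓)
size-2^2 implicants → --0101  -001-1  0--100  0-01-1  0-010-
Unchecked terms (primes): --0101, -001-1, 0--100, 0-01-1, 0-010-, 0-1010, 000-01, 01-111, 011-10, 0111-0, 01111-, 101011, 101110, 110000, 111001
Minterm coverage:
  m1 ⊆ 000-01 [E]
  m4 ⊆ 0--100,0-010-
  m5 ⊆ --0101,-001-1,0-01-1,0-010-,000-01
  m7 ⊆ -001-1,0-01-1
  m10 ⊆ 0-1010 [E]
  m12 ⊆ 0--100 [E]
  m20 ⊆ 0--100,0-010-
  m21 ⊆ --0101,0-01-1,0-010-
  m23 ⊆ 0-01-1,01-111
  m26 ⊆ 0-1010,011-10
  m28 ⊆ 0--100,0111-0
  m30 ⊆ 011-10,0111-0,01111-
  m31 ⊆ 01-111,01111-
  m37 ⊆ --0101,-001-1
  m39 ⊆ -001-1 [E]
  m43 ⊆ 101011 [E]
  m46 ⊆ 101110 [E]
  m48 ⊆ 110000 [E]
  m53 ⊆ --0101 [E]
  m57 ⊆ 111001 [E]
E = {--0101, -001-1, 0--100, 0-1010, 000-01, 101011, 101110, 110000, 111001}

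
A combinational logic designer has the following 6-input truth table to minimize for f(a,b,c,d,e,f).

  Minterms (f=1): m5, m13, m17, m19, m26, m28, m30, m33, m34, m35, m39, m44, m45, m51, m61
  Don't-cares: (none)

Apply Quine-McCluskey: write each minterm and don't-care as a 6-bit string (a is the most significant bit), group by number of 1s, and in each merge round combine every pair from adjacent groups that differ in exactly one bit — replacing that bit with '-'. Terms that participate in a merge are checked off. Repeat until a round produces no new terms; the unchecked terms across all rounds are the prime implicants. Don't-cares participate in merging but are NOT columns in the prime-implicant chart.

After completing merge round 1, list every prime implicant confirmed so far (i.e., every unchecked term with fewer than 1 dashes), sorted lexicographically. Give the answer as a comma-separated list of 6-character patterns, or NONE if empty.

NONE

[col 0] 000101*, 001101*, 010001*, 010011*, 011010*, 011100*, 011110*, 100001*, 100010*, 100011*, 100111*, 101100*, 101101*, 110011*, 111101*
[col 1] -01101, -10011, 00-101, 0100-1, 011-10, 0111-0, 1-0011, 1-1101, 100-11, 1000-1, 10001-, 10110-
Prime implicants: -01101, -10011, 00-101, 0100-1, 011-10, 0111-0, 1-0011, 1-1101, 100-11, 1000-1, 10001-, 10110-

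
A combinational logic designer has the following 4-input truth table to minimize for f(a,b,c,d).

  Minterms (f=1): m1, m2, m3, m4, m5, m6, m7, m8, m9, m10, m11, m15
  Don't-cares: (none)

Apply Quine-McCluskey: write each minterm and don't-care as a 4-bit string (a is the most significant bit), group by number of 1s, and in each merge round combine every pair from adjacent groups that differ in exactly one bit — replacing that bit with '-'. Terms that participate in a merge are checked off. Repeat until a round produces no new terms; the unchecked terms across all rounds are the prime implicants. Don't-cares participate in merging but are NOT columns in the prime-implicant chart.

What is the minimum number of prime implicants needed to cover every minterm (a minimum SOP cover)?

5

size-2^0 implicants → 0001(✓)  0010(✓)  0011(✓)  0100(✓)  0101(✓)  0110(✓)  0111(✓)  1000(✓)  1001(✓)  1010(✓)  1011(✓)  1111(✓)
size-2^1 implicants → -001(✓)  -010(✓)  -011(✓)  -111(✓)  0-01(✓)  0-10(✓)  0-11(✓)  00-1(✓)  001-(✓)  01-0(✓)  01-1(✓)  010-(✓)  011-(✓)  1-11(✓)  10-0(✓)  10-1(✓)  100-(✓)  101-(✓)
size-2^2 implicants → --11  -0-1  -01-  0--1  0-1-  01--  10--
Unchecked terms (primes): --11, -0-1, -01-, 0--1, 0-1-, 01--, 10--
Minterm coverage:
  m1 ⊆ -0-1,0--1
  m2 ⊆ -01-,0-1-
  m3 ⊆ --11,-0-1,-01-,0--1,0-1-
  m4 ⊆ 01-- [E]
  m5 ⊆ 0--1,01--
  m6 ⊆ 0-1-,01--
  m7 ⊆ --11,0--1,0-1-,01--
  m8 ⊆ 10-- [E]
  m9 ⊆ -0-1,10--
  m10 ⊆ -01-,10--
  m11 ⊆ --11,-0-1,-01-,10--
  m15 ⊆ --11 [E]
E = {--11, 01--, 10--}
Petrick residual → -0-1, -01-
Cover = cd + b'd + b'c + a'b + ab'  |cover|=5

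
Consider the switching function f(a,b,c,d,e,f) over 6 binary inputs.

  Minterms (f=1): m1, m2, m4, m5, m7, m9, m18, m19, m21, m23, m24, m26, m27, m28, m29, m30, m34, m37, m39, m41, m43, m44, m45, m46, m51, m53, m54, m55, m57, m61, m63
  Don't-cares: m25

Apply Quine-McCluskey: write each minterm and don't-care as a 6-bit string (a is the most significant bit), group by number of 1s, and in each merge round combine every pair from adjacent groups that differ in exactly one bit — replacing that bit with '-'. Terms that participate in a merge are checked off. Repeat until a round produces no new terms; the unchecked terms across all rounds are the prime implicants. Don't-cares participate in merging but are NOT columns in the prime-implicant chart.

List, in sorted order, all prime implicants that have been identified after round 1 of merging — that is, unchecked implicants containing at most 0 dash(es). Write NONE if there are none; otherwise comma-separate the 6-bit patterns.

NONE

[col 0] 000001*, 000010*, 000100*, 000101*, 000111*, 001001*, 010010*, 010011*, 010101*, 010111*, 011000*, 011001*, 011010*, 011011*, 011100*, 011101*, 011110*, 100010*, 100101*, 100111*, 101001*, 101011*, 101100*, 101101*, 101110*, 110011*, 110101*, 110110*, 110111*, 111001*, 111101*, 111111*
[col 1] -00010, -00101*, -00111*, -01001*, -10011*, -10101*, -10111*, -11001*, -11101*, 0-0010, 0-0101*, 0-0111*, 0-1001*, 00-001, 000-01, 0001-1*, 00010-, 01-010*, 01-011*, 01-101*, 010-11*, 01001-*, 0101-1*, 011-00*, 011-01*, 011-10*, 0110-0*, 0110-1*, 01100-*, 01101-*, 0111-0*, 01110-*, 1-0101*, 1-0111*, 1-1001*, 1-1101*, 10-101*, 1001-1*, 101-01*, 1010-1, 1011-0, 10110-, 11-101*, 11-111*, 110-11*, 1101-1*, 11011-, 111-01*, 1111-1*
[col 2] --0101*, --0111*, --1001, -001-1*, -1-101, -10-11, -101-1*, -11-01, 0-01-1*, 01-01-, 011--0, 011-0-, 0110--, 1--101, 1-01-1*, 1-1-01, 11-1-1
[col 3] --01-1
Prime implicants: --01-1, --1001, -00010, -1-101, -10-11, -11-01, 0-0010, 00-001, 000-01, 00010-, 01-01-, 011--0, 011-0-, 0110--, 1--101, 1-1-01, 1010-1, 1011-0, 10110-, 11-1-1, 11011-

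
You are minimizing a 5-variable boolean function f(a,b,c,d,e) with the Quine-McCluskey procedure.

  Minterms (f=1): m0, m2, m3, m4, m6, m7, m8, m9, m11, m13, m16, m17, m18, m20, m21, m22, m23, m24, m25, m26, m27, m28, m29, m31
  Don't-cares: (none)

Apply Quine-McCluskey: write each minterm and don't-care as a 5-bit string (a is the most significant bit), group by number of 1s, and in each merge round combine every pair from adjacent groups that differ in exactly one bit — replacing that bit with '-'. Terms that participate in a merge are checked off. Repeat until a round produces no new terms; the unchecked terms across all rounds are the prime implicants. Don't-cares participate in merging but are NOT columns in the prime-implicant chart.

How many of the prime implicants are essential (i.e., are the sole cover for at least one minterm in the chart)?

3

[col 0] 00000*, 00010*, 00011*, 00100*, 00110*, 00111*, 01000*, 01001*, 01011*, 01101*, 10000*, 10001*, 10010*, 10100*, 10101*, 10110*, 10111*, 11000*, 11001*, 11010*, 11011*, 11100*, 11101*, 11111*
[col 1] -0000*, -0010*, -0100*, -0110*, -0111*, -1000*, -1001*, -1011*, -1101*, 0-000*, 0-011, 00-00*, 00-10*, 00-11*, 000-0*, 0001-*, 001-0*, 0011-*, 01-01*, 010-1*, 0100-*, 1-000*, 1-001*, 1-010*, 1-100*, 1-101*, 1-111*, 10-00*, 10-01*, 10-10*, 100-0*, 1000-*, 101-0*, 101-1*, 1010-*, 1011-*, 11-00*, 11-01*, 11-11*, 110-0*, 110-1*, 1100-*, 1101-*, 111-1*, 1110-*
[col 2] --000, -0-00*, -0-10*, -00-0*, -01-0*, -011-, -1-01, -10-1, -100-, 00--0*, 00-1-, 1--00*, 1--01*, 1-0-0, 1-00-*, 1-1-1, 1-10-*, 10--0*, 10-0-*, 101--, 11--1, 11-0-*, 110--
[col 3] -0--0, 1--0-
Prime implicants: --000, -0--0, -011-, -1-01, -10-1, -100-, 0-011, 00-1-, 1--0-, 1-0-0, 1-1-1, 101--, 11--1, 110--
PI chart (minterm → PIs covering it):
  0 | --000,-0--0
  2 | -0--0,00-1-
  3 | 0-011,00-1-
  4 | -0--0  (sole → essential)
  6 | -0--0,-011-,00-1-
  7 | -011-,00-1-
  8 | --000,-100-
  9 | -1-01,-10-1,-100-
  11 | -10-1,0-011
  13 | -1-01  (sole → essential)
  16 | --000,-0--0,1--0-,1-0-0
  17 | 1--0-  (sole → essential)
  18 | -0--0,1-0-0
  20 | -0--0,1--0-,101--
  21 | 1--0-,1-1-1,101--
  22 | -0--0,-011-,101--
  23 | -011-,1-1-1,101--
  24 | --000,-100-,1--0-,1-0-0,110--
  25 | -1-01,-10-1,-100-,1--0-,11--1,110--
  26 | 1-0-0,110--
  27 | -10-1,11--1,110--
  28 | 1--0-  (sole → essential)
  29 | -1-01,1--0-,1-1-1,11--1
  31 | 1-1-1,11--1
Essential prime implicants: -0--0, -1-01, 1--0-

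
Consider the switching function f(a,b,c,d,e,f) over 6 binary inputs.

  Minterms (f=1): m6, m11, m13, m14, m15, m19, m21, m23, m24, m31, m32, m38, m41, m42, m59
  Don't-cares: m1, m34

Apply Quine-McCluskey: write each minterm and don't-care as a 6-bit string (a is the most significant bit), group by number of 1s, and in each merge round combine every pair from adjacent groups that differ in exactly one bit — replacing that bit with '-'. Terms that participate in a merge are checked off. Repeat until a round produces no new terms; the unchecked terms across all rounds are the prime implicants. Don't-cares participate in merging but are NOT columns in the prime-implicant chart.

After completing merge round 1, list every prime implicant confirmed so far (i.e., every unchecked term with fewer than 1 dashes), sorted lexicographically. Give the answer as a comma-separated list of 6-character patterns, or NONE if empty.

000001, 011000, 101001, 111011

[col 0] 000001, 000110*, 001011*, 001101*, 001110*, 001111*, 010011*, 010101*, 010111*, 011000, 011111*, 100000*, 100010*, 100110*, 101001, 101010*, 111011
[col 1] -00110, 0-1111, 00-110, 001-11, 0011-1, 00111-, 01-111, 010-11, 0101-1, 10-010, 100-10, 1000-0
Prime implicants: -00110, 0-1111, 00-110, 000001, 001-11, 0011-1, 00111-, 01-111, 010-11, 0101-1, 011000, 10-010, 100-10, 1000-0, 101001, 111011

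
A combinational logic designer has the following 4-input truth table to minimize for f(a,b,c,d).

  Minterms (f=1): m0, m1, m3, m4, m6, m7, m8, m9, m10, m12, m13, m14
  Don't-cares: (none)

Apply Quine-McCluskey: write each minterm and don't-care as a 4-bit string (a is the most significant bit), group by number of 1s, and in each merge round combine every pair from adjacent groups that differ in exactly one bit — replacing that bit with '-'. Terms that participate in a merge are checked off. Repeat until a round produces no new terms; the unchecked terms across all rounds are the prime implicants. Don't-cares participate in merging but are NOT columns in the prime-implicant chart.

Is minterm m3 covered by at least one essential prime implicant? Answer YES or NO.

size-2^0 implicants → 0000(✓)  0001(✓)  0011(✓)  0100(✓)  0110(✓)  0111(✓)  1000(✓)  1001(✓)  1010(✓)  1100(✓)  1101(✓)  1110(✓)
size-2^1 implicants → -000(✓)  -001(✓)  -100(✓)  -110(✓)  0-00(✓)  0-11  00-1  000-(✓)  01-0(✓)  011-  1-00(✓)  1-01(✓)  1-10(✓)  10-0(✓)  100-(✓)  11-0(✓)  110-(✓)
size-2^2 implicants → --00  -00-  -1-0  1--0  1-0-
Unchecked terms (primes): --00, -00-, -1-0, 0-11, 00-1, 011-, 1--0, 1-0-
Minterm coverage:
  m0 ⊆ --00,-00-
  m1 ⊆ -00-,00-1
  m3 ⊆ 0-11,00-1
  m4 ⊆ --00,-1-0
  m6 ⊆ -1-0,011-
  m7 ⊆ 0-11,011-
  m8 ⊆ --00,-00-,1--0,1-0-
  m9 ⊆ -00-,1-0-
  m10 ⊆ 1--0 [E]
  m12 ⊆ --00,-1-0,1--0,1-0-
  m13 ⊆ 1-0- [E]
  m14 ⊆ -1-0,1--0
E = {1--0, 1-0-}

NO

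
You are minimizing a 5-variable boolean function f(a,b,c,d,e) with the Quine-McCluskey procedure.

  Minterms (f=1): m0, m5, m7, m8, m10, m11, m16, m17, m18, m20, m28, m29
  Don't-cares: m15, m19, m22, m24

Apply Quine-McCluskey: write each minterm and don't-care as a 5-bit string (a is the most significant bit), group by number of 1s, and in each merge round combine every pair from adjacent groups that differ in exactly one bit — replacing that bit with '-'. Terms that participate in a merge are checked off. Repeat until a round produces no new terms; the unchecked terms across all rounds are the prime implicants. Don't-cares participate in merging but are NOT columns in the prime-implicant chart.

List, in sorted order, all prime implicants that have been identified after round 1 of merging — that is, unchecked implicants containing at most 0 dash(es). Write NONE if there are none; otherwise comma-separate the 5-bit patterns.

size-2^0 implicants → 00000(✓)  00101(✓)  00111(✓)  01000(✓)  01010(✓)  01011(✓)  01111(✓)  10000(✓)  10001(✓)  10010(✓)  10011(✓)  10100(✓)  10110(✓)  11000(✓)  11100(✓)  11101(✓)
size-2^1 implicants → -0000(✓)  -1000(✓)  0-000(✓)  0-111  001-1  01-11  010-0  0101-  1-000(✓)  1-100(✓)  10-00(✓)  10-10(✓)  100-0(✓)  100-1(✓)  1000-(✓)  1001-(✓)  101-0(✓)  11-00(✓)  1110-
size-2^2 implicants → --000  1--00  10--0  100--
Unchecked terms (primes): --000, 0-111, 001-1, 01-11, 010-0, 0101-, 1--00, 10--0, 100--, 1110-

NONE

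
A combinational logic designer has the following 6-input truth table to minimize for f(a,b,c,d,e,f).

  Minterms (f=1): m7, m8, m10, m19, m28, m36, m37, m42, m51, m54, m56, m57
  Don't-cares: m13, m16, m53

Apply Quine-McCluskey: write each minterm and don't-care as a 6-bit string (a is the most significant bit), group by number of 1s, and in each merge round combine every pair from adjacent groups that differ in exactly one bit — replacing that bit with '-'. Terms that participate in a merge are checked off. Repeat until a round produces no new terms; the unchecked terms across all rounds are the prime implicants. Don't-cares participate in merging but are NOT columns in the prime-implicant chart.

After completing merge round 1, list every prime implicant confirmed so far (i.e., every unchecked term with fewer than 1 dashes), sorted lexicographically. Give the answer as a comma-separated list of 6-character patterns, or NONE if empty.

Round 0: 000111 001000✓ 001010✓ 001101 010000 010011✓ 011100 100100✓ 100101✓ 101010✓ 110011✓ 110101✓ 110110 111000✓ 111001✓
Round 1: -01010 -10011 0010-0 1-0101 10010- 11100-
PIs = {-01010, -10011, 000111, 0010-0, 001101, 010000, 011100, 1-0101, 10010-, 110110, 11100-}

000111, 001101, 010000, 011100, 110110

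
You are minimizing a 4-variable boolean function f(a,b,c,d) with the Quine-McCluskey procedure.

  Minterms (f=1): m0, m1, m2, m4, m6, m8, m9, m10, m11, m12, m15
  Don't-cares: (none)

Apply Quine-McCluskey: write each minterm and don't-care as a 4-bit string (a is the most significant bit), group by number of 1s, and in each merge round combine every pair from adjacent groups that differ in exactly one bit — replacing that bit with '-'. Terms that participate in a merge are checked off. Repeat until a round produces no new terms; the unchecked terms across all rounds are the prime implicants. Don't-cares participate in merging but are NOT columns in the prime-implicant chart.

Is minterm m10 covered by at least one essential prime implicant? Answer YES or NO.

NO

Round 0: 0000✓ 0001✓ 0010✓ 0100✓ 0110✓ 1000✓ 1001✓ 1010✓ 1011✓ 1100✓ 1111✓
Round 1: -000✓ -001✓ -010✓ -100✓ 0-00✓ 0-10✓ 00-0✓ 000-✓ 01-0✓ 1-00✓ 1-11 10-0✓ 10-1✓ 100-✓ 101-✓
Round 2: --00 -0-0 -00- 0--0 10--
PIs = {--00, -0-0, -00-, 0--0, 1-11, 10--}
Coverage chart:
  m0: --00,-0-0,-00-,0--0
  m1: -00- ←essential
  m2: -0-0,0--0
  m4: --00,0--0
  m6: 0--0 ←essential
  m8: --00,-0-0,-00-,10--
  m9: -00-,10--
  m10: -0-0,10--
  m11: 1-11,10--
  m12: --00 ←essential
  m15: 1-11 ←essential
Essential: --00, -00-, 0--0, 1-11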